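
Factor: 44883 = 3^2* 4987^1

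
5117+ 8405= 13522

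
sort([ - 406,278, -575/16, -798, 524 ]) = [-798, - 406 , - 575/16 , 278,524 ]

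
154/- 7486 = - 1 + 3666/3743 = - 0.02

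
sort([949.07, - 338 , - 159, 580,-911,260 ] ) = [ - 911, - 338,-159,260 , 580,949.07 ] 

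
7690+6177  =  13867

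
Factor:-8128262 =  - 2^1*31^1 * 131101^1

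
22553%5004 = 2537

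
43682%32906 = 10776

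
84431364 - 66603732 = 17827632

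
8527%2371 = 1414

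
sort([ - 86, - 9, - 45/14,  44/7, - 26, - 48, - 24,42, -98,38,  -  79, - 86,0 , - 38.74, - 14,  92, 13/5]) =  [ - 98 , - 86, - 86, - 79, - 48,-38.74, - 26,-24, - 14  , - 9, - 45/14,0, 13/5, 44/7, 38,42, 92 ]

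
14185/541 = 14185/541 = 26.22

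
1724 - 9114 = - 7390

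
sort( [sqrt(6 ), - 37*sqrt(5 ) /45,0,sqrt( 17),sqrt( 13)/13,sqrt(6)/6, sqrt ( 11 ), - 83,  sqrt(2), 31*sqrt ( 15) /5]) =[ - 83, - 37*sqrt( 5 )/45,0,sqrt(13) /13, sqrt( 6) /6,  sqrt( 2),sqrt( 6 ), sqrt (11 ), sqrt(17) , 31*sqrt(15 )/5]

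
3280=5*656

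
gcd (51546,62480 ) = 1562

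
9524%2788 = 1160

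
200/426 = 100/213  =  0.47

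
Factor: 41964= 2^2*3^1*13^1*269^1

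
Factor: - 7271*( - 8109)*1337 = 3^2*7^1*11^1* 17^1*53^1*191^1*661^1 = 78830240643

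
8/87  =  8/87 = 0.09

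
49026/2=24513 = 24513.00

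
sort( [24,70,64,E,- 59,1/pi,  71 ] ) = [  -  59, 1/pi,E , 24, 64, 70, 71]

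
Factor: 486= 2^1*3^5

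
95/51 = 95/51= 1.86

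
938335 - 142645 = 795690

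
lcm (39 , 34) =1326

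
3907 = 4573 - 666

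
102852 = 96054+6798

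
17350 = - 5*( - 3470 ) 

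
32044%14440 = 3164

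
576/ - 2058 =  - 96/343= - 0.28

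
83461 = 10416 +73045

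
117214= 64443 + 52771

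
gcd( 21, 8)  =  1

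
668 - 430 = 238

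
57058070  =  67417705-10359635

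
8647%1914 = 991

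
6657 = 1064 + 5593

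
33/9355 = 33/9355= 0.00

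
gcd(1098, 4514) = 122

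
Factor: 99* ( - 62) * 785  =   - 4818330 = - 2^1*3^2*5^1*11^1 * 31^1*157^1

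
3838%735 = 163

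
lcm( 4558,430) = 22790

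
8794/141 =8794/141 = 62.37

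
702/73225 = 702/73225 = 0.01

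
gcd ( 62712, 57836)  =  4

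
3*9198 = 27594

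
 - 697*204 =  - 142188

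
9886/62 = 159 + 14/31 = 159.45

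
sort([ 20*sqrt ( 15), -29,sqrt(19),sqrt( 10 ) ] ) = [ - 29, sqrt( 10),  sqrt(19), 20*sqrt(15 )] 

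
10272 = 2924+7348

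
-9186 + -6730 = -15916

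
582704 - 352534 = 230170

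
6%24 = 6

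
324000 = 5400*60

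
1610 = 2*805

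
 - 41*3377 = - 138457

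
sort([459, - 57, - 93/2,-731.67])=[-731.67  ,  -  57,-93/2,  459] 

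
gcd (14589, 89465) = 1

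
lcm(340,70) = 2380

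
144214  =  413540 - 269326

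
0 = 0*2258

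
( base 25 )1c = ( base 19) 1i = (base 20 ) 1H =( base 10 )37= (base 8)45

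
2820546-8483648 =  - 5663102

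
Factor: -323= - 17^1*19^1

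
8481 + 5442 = 13923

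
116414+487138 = 603552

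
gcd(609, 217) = 7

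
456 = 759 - 303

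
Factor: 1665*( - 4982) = - 2^1*3^2*5^1*37^1* 47^1*53^1 = -8295030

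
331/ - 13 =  - 331/13 = - 25.46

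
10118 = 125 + 9993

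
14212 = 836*17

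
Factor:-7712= - 2^5*241^1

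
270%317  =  270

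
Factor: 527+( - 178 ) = 349 = 349^1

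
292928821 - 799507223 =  - 506578402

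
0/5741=0 = 0.00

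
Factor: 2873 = 13^2*17^1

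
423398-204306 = 219092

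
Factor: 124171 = 124171^1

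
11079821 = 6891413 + 4188408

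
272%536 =272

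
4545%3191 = 1354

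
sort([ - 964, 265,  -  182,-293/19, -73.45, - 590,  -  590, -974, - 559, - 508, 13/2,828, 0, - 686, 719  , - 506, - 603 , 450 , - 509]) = [ - 974 ,  -  964, - 686 ,-603, -590, - 590, - 559, - 509, - 508 , - 506,  -  182, - 73.45,-293/19,  0, 13/2,265, 450, 719, 828]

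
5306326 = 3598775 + 1707551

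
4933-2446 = 2487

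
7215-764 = 6451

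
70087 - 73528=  - 3441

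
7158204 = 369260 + 6788944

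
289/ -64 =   -  289/64 = - 4.52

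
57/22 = 2 + 13/22 = 2.59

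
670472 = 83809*8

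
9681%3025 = 606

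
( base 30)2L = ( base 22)3f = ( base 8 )121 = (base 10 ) 81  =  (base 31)2j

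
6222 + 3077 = 9299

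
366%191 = 175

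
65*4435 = 288275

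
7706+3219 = 10925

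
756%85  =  76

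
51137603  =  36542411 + 14595192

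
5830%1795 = 445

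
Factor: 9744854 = 2^1*7^1*696061^1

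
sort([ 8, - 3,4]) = [-3,4,8]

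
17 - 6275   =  -6258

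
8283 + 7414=15697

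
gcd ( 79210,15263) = 1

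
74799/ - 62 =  - 1207+35/62 = - 1206.44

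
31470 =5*6294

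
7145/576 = 12 + 233/576  =  12.40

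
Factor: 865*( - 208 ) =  - 179920=- 2^4*5^1*13^1*173^1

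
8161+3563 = 11724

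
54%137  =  54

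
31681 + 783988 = 815669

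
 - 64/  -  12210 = 32/6105 =0.01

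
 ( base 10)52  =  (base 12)44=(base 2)110100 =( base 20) 2c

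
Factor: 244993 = 7^1*31^1*1129^1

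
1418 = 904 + 514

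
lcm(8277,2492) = 231756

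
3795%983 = 846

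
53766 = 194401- 140635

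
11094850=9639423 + 1455427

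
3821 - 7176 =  - 3355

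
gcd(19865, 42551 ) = 1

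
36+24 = 60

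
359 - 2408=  - 2049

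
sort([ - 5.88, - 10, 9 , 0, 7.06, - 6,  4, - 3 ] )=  [ - 10, - 6, - 5.88 , - 3, 0,  4, 7.06 , 9]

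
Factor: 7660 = 2^2*5^1*383^1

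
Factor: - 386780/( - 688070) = 2^1 * 233^1*829^( - 1)  =  466/829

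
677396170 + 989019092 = 1666415262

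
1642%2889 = 1642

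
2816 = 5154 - 2338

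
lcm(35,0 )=0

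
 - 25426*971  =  -24688646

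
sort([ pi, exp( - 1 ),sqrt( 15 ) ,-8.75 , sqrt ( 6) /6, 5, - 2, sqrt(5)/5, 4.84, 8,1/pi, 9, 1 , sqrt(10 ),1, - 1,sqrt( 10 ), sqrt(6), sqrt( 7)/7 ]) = [  -  8.75, - 2, - 1,1/pi,exp (-1), sqrt(7) /7,sqrt(6 )/6, sqrt( 5 )/5, 1, 1, sqrt( 6 ),pi,sqrt (10), sqrt( 10 ), sqrt(15),  4.84,5, 8, 9]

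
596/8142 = 298/4071 = 0.07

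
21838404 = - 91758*( - 238 ) 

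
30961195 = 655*47269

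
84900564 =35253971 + 49646593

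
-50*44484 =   -  2224200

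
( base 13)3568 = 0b1110101100010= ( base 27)A8G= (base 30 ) 8AM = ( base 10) 7522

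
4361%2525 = 1836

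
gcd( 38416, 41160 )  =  2744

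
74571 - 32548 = 42023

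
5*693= 3465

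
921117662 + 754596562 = 1675714224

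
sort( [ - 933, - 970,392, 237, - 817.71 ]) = [ - 970, - 933, - 817.71, 237, 392 ]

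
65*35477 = 2306005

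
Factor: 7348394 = 2^1* 3674197^1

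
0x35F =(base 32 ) qv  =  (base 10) 863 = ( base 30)sn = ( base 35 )on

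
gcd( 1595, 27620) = 5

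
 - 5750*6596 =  - 37927000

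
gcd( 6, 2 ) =2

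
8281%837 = 748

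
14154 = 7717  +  6437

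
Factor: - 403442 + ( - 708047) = - 1111489 = - 1111489^1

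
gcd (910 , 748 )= 2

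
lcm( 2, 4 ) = 4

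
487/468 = 1 +19/468 = 1.04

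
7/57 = 7/57 = 0.12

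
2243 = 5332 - 3089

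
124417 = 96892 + 27525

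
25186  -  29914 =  - 4728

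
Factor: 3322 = 2^1* 11^1*151^1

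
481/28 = 481/28 = 17.18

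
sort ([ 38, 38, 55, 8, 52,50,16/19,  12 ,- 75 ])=[ - 75 , 16/19, 8, 12, 38,38,  50,  52, 55]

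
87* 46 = 4002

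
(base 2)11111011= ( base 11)209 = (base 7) 506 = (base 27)98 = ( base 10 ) 251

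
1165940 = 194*6010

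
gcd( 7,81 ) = 1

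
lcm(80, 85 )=1360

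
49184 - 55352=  - 6168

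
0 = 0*(- 502)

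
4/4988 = 1/1247 = 0.00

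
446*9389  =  4187494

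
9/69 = 3/23 =0.13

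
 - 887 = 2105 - 2992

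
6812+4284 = 11096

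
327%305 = 22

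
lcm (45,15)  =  45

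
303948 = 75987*4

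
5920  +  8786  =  14706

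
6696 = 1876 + 4820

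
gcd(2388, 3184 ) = 796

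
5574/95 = 5574/95 = 58.67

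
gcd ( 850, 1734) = 34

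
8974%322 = 280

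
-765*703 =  - 537795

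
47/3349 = 47/3349 = 0.01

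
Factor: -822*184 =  - 2^4*3^1*23^1*137^1 =- 151248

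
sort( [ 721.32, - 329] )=[ -329,721.32 ] 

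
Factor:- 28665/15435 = - 7^(-1 )*13^1 = - 13/7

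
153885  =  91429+62456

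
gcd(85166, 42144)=878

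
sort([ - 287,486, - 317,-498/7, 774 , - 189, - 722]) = [ - 722, - 317,- 287 ,  -  189,-498/7, 486 , 774]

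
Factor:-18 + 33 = 3^1*5^1 = 15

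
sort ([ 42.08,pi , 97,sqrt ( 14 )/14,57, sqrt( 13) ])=[ sqrt( 14 )/14,  pi,sqrt( 13), 42.08,  57,97]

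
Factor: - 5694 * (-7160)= 2^4*3^1*5^1*13^1 * 73^1*179^1 = 40769040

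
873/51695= 873/51695 = 0.02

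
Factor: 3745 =5^1 * 7^1  *  107^1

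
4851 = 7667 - 2816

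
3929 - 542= 3387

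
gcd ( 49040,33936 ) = 16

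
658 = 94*7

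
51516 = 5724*9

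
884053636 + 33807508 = 917861144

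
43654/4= 10913 +1/2 = 10913.50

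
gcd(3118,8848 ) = 2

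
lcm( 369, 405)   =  16605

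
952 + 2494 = 3446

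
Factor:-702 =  - 2^1*3^3*13^1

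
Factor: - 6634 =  - 2^1*31^1*107^1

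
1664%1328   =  336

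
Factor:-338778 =-2^1*3^2*11^1*29^1*59^1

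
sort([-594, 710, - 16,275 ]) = [ - 594, - 16, 275,710] 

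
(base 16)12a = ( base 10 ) 298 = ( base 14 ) 174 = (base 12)20A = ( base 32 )9A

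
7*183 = 1281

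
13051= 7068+5983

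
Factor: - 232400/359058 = -200/309 = - 2^3*3^ ( - 1)*5^2*103^( - 1)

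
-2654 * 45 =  - 119430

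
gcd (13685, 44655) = 5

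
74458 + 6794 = 81252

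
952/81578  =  68/5827= 0.01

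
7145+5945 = 13090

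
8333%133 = 87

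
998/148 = 499/74 = 6.74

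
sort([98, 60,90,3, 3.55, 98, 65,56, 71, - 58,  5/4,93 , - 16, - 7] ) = [ - 58,-16 ,-7,5/4, 3, 3.55 , 56,60,65, 71,90, 93,98, 98 ] 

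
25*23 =575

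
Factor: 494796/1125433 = 2^2*3^1*41233^1*1125433^( - 1 ) 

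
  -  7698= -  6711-987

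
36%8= 4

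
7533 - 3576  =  3957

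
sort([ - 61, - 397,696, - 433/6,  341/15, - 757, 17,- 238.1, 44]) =[ - 757, - 397, - 238.1, -433/6, - 61,17,341/15,44, 696]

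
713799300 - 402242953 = 311556347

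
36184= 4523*8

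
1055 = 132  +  923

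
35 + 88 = 123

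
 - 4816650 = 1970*( - 2445) 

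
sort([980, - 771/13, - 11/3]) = [ - 771/13, - 11/3, 980 ]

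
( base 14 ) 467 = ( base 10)875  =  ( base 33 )QH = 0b1101101011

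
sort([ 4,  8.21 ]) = [ 4, 8.21]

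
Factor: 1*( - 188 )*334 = -2^3  *47^1*167^1  =  - 62792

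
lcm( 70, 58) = 2030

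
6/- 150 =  - 1/25 = - 0.04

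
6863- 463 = 6400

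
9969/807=3323/269 = 12.35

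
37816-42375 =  - 4559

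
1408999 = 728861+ 680138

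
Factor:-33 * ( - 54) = 1782 = 2^1*3^4*11^1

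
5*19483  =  97415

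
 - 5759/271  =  -5759/271 = - 21.25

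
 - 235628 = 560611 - 796239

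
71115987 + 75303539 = 146419526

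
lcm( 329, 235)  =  1645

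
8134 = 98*83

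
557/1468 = 557/1468 = 0.38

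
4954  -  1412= 3542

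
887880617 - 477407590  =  410473027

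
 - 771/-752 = 1 + 19/752  =  1.03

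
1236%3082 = 1236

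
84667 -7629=77038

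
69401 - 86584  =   - 17183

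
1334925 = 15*88995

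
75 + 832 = 907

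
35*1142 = 39970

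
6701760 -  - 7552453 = 14254213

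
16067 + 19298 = 35365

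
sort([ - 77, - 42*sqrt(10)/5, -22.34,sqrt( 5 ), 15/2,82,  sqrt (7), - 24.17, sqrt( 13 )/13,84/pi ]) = [ - 77 , -42*sqrt( 10) /5, - 24.17, - 22.34, sqrt(13) /13,sqrt ( 5),sqrt( 7),15/2,84/pi,82]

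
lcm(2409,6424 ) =19272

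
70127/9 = 70127/9 = 7791.89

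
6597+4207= 10804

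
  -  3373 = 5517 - 8890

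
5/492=5/492 = 0.01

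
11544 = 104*111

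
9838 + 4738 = 14576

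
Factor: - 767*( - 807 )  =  618969 = 3^1*13^1 * 59^1*269^1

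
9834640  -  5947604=3887036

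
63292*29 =1835468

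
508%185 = 138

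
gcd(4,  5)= 1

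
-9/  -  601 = 9/601   =  0.01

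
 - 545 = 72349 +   -  72894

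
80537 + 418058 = 498595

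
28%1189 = 28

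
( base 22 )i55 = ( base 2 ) 10001001111011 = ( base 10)8827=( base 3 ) 110002221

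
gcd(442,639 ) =1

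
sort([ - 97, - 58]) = [ - 97, - 58]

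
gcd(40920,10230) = 10230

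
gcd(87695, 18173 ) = 1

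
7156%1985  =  1201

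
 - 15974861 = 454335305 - 470310166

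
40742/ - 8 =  - 20371/4  =  - 5092.75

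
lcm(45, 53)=2385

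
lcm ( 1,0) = 0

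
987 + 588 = 1575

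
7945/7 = 1135 = 1135.00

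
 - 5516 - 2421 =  - 7937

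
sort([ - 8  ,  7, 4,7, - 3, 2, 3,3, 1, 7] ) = [-8, - 3 , 1, 2 , 3, 3,4, 7,7,  7 ] 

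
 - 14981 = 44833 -59814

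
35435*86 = 3047410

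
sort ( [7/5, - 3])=[ - 3,7/5]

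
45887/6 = 7647 + 5/6 = 7647.83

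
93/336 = 31/112 = 0.28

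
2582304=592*4362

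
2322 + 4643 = 6965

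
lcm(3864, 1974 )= 181608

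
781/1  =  781 =781.00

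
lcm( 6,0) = 0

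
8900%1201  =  493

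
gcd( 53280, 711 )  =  9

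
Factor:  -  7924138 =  - 2^1*1861^1*2129^1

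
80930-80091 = 839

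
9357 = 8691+666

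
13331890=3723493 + 9608397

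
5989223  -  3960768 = 2028455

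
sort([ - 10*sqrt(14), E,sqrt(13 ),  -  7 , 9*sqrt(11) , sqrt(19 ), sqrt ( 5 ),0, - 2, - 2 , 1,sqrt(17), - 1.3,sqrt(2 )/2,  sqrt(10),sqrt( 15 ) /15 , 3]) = [ - 10*sqrt(14 ) ,-7 , - 2 ,  -  2, - 1.3,0,sqrt(15) /15,sqrt(2) /2,1, sqrt(5),E,3,sqrt(10),  sqrt(13),sqrt(17 ),sqrt(19), 9*sqrt(11)] 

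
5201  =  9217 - 4016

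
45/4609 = 45/4609 =0.01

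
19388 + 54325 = 73713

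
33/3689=33/3689 = 0.01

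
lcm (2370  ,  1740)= 137460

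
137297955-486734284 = -349436329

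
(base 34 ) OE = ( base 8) 1476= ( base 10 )830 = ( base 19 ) 25D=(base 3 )1010202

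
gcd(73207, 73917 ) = 1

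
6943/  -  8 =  -6943/8 = - 867.88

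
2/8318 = 1/4159 = 0.00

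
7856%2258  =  1082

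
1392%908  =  484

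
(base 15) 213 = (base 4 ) 13110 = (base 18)180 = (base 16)1d4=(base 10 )468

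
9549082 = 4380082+5169000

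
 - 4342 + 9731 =5389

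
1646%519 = 89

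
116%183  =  116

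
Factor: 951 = 3^1*317^1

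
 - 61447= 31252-92699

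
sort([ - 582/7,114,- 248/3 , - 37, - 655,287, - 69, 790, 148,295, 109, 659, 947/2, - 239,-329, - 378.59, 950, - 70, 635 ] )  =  [ - 655,  -  378.59, - 329, - 239, - 582/7,-248/3,  -  70, - 69, - 37, 109 , 114,148,287, 295, 947/2, 635, 659, 790 , 950]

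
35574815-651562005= - 615987190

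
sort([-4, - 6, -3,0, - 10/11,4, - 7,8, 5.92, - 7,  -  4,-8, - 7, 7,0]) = [ - 8, - 7, - 7, - 7,-6, - 4,  -  4 ,- 3, - 10/11,0, 0,4,5.92,7,  8]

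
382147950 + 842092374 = 1224240324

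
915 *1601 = 1464915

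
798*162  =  129276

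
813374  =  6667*122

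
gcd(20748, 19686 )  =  6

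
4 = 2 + 2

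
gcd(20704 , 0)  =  20704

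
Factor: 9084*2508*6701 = 152666685072 = 2^4*3^2*11^1 * 19^1*757^1*6701^1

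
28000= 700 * 40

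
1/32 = 1/32 =0.03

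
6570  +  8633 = 15203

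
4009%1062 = 823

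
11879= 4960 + 6919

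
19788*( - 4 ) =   -  79152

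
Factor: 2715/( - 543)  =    -  5^1 = -5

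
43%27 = 16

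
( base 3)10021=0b1011000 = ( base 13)6a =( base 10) 88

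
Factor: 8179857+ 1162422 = 9342279=3^2*67^1*15493^1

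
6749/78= 86 + 41/78 = 86.53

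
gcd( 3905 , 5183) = 71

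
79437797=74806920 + 4630877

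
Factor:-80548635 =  - 3^1*5^1*17^3*1093^1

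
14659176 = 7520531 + 7138645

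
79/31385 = 79/31385=0.00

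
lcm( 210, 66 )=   2310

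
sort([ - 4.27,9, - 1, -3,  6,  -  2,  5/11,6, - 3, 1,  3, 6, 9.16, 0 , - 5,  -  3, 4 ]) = [ - 5, - 4.27, - 3 , - 3, - 3,  -  2,  -  1,  0,5/11,  1, 3, 4,6,6, 6,9,9.16]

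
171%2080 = 171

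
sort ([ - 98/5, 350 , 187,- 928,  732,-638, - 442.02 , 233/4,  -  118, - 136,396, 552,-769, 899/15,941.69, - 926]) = [  -  928,- 926,-769,-638, - 442.02, - 136, - 118, - 98/5, 233/4,899/15, 187, 350,396, 552,732, 941.69]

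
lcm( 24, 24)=24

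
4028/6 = 2014/3= 671.33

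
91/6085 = 91/6085 = 0.01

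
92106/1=92106  =  92106.00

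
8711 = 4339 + 4372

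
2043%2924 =2043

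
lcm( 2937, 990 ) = 88110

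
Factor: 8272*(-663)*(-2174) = 2^5*3^1*  11^1*13^1*17^1*47^1*1087^1 = 11922946464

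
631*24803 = 15650693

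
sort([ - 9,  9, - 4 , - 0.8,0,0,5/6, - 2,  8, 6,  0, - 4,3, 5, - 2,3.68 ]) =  [-9, - 4,  -  4,-2,  -  2, - 0.8,0,0,0 , 5/6, 3,3.68, 5 , 6,8,9 ]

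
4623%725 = 273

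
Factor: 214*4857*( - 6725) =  - 6989951550= - 2^1 * 3^1*5^2 * 107^1*269^1 * 1619^1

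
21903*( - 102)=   -  2234106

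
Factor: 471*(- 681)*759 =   -  243450009= - 3^3*11^1* 23^1*157^1*227^1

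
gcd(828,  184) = 92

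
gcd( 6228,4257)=9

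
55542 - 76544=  - 21002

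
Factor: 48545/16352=2^( -5 )* 5^1* 19^1 = 95/32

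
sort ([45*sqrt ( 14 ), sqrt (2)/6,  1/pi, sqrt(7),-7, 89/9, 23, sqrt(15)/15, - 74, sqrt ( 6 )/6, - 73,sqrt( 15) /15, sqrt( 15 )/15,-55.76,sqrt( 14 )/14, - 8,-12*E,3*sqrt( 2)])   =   [-74, - 73, -55.76, - 12 * E, - 8,  -  7, sqrt ( 2)/6,  sqrt( 15 ) /15, sqrt ( 15) /15,sqrt( 15 )/15 , sqrt(14)/14, 1/pi,sqrt( 6)/6, sqrt( 7), 3*sqrt(2 ), 89/9 , 23,45*sqrt( 14)]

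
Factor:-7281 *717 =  - 3^3*239^1*809^1 = - 5220477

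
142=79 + 63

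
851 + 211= 1062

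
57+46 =103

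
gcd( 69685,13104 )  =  7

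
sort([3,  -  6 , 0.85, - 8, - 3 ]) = [-8, - 6,-3, 0.85, 3 ]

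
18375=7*2625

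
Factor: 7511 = 7^1*29^1*37^1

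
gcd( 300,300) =300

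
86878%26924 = 6106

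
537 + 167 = 704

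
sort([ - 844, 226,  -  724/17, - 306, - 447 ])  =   [ - 844, - 447, -306, - 724/17, 226 ] 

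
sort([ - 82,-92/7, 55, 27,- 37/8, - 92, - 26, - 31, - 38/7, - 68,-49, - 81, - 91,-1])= [ - 92, - 91, - 82,-81,-68, - 49, - 31, - 26, - 92/7,  -  38/7, - 37/8,-1,27, 55 ] 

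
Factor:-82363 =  - 23^1*3581^1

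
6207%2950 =307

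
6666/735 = 9  +  17/245 =9.07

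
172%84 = 4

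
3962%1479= 1004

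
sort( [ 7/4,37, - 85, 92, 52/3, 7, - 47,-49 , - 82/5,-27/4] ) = [ - 85, - 49, - 47,-82/5,- 27/4  ,  7/4,7,  52/3, 37,92] 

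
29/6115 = 29/6115= 0.00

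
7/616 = 1/88=0.01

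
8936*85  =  759560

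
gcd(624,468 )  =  156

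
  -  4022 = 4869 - 8891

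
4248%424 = 8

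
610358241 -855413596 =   -  245055355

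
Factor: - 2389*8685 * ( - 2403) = 3^5*5^1*89^1*193^1*2389^1 = 49858561395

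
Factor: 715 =5^1*11^1*13^1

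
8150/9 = 905 + 5/9 =905.56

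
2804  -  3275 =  - 471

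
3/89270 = 3/89270 = 0.00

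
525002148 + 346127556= 871129704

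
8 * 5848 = 46784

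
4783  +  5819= 10602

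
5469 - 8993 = - 3524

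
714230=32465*22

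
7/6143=7/6143=0.00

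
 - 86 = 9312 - 9398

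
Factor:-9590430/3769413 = -2^1*5^1*53^( - 1 )*151^ ( - 1)*157^( - 1) * 319681^1 = - 3196810/1256471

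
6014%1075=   639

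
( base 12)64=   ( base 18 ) 44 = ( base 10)76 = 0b1001100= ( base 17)48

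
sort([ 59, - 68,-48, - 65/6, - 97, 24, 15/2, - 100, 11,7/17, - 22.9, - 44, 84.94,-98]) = [  -  100, - 98,  -  97,-68, - 48, - 44,-22.9,-65/6, 7/17,15/2, 11, 24,59, 84.94] 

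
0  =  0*2435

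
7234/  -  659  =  - 7234/659 = -10.98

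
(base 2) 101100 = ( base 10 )44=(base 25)1j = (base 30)1E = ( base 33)1B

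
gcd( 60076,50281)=653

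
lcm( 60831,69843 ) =1885761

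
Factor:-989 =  - 23^1* 43^1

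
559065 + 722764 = 1281829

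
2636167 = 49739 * 53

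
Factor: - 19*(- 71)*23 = 31027 = 19^1* 23^1* 71^1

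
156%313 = 156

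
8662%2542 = 1036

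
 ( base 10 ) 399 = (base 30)D9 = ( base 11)333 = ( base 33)c3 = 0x18F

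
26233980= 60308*435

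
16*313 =5008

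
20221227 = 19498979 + 722248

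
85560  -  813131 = - 727571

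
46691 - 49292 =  - 2601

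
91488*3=274464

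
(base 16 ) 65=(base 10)101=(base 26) 3n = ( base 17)5G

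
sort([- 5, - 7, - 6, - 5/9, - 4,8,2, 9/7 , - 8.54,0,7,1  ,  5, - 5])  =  [  -  8.54, - 7, - 6, - 5, - 5, - 4,  -  5/9 , 0 , 1,9/7,2,5,7,8] 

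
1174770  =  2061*570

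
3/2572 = 3/2572 = 0.00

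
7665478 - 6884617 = 780861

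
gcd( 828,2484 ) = 828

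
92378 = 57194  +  35184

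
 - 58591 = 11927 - 70518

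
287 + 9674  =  9961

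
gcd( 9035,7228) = 1807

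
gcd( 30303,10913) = 7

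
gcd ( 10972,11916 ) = 4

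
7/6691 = 7/6691 = 0.00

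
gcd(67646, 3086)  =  2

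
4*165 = 660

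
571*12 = 6852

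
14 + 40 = 54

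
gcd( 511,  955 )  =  1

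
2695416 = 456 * 5911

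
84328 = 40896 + 43432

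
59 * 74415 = 4390485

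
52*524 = 27248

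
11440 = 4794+6646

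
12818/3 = 12818/3 = 4272.67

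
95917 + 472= 96389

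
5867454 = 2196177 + 3671277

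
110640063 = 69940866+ 40699197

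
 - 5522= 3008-8530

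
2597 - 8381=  - 5784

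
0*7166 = 0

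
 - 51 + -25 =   -  76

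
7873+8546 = 16419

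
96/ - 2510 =-48/1255 =-0.04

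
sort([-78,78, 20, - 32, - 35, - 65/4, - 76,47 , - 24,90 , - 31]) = [  -  78, - 76,  -  35,-32,-31, - 24, - 65/4,20, 47, 78,90] 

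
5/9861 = 5/9861 = 0.00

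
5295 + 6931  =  12226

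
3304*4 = 13216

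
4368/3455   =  4368/3455= 1.26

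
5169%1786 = 1597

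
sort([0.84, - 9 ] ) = [  -  9,  0.84 ] 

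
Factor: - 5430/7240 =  - 3/4  =  - 2^( - 2)*3^1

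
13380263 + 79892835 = 93273098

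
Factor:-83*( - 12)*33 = 32868 = 2^2*3^2*11^1 * 83^1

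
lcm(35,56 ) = 280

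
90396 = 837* 108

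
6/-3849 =  -  2/1283 = -0.00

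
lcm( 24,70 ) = 840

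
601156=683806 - 82650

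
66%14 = 10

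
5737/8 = 5737/8 = 717.12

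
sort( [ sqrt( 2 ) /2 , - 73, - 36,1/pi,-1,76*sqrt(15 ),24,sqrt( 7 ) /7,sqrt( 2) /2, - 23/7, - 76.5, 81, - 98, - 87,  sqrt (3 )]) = [ - 98,-87, - 76.5, - 73, - 36, - 23/7, - 1,1/pi, sqrt (7)/7,sqrt(2)/2,sqrt( 2 ) /2,sqrt (3),24, 81 , 76*sqrt(15 ) ]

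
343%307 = 36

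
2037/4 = 2037/4 = 509.25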